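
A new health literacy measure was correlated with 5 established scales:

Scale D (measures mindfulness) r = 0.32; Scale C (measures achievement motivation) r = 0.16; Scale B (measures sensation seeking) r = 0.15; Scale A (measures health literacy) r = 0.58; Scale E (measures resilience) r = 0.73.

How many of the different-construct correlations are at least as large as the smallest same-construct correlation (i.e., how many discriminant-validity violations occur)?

Convergent (same construct = health literacy): Scale A.
Smallest convergent = 0.58. Discriminant values: 0.32, 0.16, 0.15, 0.73; count ≥ 0.58 → 1.

1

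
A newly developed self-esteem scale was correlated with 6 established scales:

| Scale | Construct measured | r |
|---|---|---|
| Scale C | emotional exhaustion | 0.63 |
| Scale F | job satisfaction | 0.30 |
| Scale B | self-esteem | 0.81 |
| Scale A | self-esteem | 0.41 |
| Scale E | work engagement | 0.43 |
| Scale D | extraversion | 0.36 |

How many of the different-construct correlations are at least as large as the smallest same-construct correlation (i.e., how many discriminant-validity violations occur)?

2

Convergent (same construct = self-esteem): Scale B, Scale A.
Smallest convergent = 0.41. Discriminant values: 0.63, 0.30, 0.43, 0.36; count ≥ 0.41 → 2.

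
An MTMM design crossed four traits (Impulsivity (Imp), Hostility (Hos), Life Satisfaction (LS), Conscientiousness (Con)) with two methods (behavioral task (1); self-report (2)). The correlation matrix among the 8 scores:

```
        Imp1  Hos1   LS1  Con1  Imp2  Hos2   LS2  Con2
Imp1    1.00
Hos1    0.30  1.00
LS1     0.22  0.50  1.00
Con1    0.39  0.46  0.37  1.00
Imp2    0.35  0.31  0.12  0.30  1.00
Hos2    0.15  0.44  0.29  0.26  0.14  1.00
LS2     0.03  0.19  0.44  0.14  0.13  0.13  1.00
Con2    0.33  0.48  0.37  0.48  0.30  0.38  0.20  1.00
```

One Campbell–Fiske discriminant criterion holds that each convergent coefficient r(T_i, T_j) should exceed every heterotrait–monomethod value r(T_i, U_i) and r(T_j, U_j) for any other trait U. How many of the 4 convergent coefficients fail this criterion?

3

Each convergent coefficient versus the relevant comparison correlations:
Imp (methods 1·2): 0.35 vs {0.30, 0.14, 0.22, 0.13, 0.39, 0.30} → fail.
Hos (methods 1·2): 0.44 vs {0.30, 0.14, 0.50, 0.13, 0.46, 0.38} → fail.
LS (methods 1·2): 0.44 vs {0.22, 0.13, 0.50, 0.13, 0.37, 0.20} → fail.
Con (methods 1·2): 0.48 vs {0.39, 0.30, 0.46, 0.38, 0.37, 0.20} → pass.
3 of 4 fail.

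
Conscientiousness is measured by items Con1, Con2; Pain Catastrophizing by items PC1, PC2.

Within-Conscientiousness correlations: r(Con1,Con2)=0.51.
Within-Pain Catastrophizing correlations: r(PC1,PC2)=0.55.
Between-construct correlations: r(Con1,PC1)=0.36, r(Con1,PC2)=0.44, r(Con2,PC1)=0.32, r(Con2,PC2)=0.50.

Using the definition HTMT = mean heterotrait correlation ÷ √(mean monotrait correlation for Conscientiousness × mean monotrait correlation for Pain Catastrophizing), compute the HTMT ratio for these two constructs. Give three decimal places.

0.765

Mean between = 1.62/4 = 0.4050.
Mean within-Con = 0.51/1 = 0.5100; mean within-PC = 0.55/1 = 0.5500.
Geometric mean = √(0.5100 × 0.5500) = 0.5296.
HTMT = 0.4050 / 0.5296 = 0.765.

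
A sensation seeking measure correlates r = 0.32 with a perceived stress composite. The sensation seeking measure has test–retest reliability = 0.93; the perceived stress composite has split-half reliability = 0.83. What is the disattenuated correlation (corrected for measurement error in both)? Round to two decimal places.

r_true = r_obs / √(r_xx · r_yy) = 0.32 / √(0.93 × 0.83) = 0.32 / √0.7719 = 0.32 / 0.8786 ≈ 0.36.

0.36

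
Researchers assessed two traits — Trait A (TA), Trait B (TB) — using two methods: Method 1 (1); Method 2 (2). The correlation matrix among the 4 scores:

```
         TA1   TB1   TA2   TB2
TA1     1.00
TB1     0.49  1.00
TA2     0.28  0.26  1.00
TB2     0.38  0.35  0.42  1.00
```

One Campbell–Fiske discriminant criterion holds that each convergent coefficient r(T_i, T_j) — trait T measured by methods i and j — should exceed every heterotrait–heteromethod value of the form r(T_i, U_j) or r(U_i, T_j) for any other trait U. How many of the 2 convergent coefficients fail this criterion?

Checking each validity diagonal entry against its comparison values:
TA (methods 1·2): 0.28 vs {0.38, 0.26} → fail.
TB (methods 1·2): 0.35 vs {0.26, 0.38} → fail.
2 of 2 fail.

2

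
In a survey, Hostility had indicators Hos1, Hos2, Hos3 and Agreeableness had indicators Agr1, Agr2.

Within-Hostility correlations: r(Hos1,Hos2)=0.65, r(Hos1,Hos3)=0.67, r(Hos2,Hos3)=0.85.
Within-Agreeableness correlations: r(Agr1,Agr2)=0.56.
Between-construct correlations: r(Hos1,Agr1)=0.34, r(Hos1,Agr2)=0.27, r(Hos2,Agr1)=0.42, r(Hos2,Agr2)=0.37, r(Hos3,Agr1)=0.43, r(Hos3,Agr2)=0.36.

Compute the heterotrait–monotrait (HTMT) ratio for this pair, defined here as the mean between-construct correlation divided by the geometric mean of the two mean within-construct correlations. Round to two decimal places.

Mean between = 2.19/6 = 0.3650.
Mean within-Hos = 2.17/3 = 0.7233; mean within-Agr = 0.56/1 = 0.5600.
Geometric mean = √(0.7233 × 0.5600) = 0.6364.
HTMT = 0.3650 / 0.6364 = 0.57.

0.57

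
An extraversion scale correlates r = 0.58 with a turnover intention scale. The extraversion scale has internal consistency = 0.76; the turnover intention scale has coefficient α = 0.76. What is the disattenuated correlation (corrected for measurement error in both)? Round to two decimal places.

r_true = r_obs / √(r_xx · r_yy) = 0.58 / √(0.76 × 0.76) = 0.58 / √0.5776 = 0.58 / 0.7600 ≈ 0.76.

0.76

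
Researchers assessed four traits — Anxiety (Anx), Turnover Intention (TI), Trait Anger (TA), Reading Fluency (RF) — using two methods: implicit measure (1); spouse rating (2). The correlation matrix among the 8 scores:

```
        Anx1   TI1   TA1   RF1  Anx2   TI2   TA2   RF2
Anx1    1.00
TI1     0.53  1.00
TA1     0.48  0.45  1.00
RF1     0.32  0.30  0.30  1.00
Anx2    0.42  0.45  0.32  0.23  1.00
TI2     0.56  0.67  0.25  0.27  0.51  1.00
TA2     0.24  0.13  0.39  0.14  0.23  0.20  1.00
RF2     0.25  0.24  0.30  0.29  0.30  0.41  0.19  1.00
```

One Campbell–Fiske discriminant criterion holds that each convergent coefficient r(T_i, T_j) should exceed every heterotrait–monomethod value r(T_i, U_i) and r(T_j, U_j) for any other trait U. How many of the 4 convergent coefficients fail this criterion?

3

Convergent coefficients and their comparison sets:
Anx (methods 1·2): 0.42 vs {0.53, 0.51, 0.48, 0.23, 0.32, 0.30} → fail.
TI (methods 1·2): 0.67 vs {0.53, 0.51, 0.45, 0.20, 0.30, 0.41} → pass.
TA (methods 1·2): 0.39 vs {0.48, 0.23, 0.45, 0.20, 0.30, 0.19} → fail.
RF (methods 1·2): 0.29 vs {0.32, 0.30, 0.30, 0.41, 0.30, 0.19} → fail.
3 of 4 fail.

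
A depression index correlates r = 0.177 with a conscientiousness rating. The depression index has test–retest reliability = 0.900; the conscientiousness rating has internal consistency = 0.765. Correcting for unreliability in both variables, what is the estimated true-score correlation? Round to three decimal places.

0.213

r_true = r_obs / √(r_xx · r_yy) = 0.177 / √(0.900 × 0.765) = 0.177 / √0.688500 = 0.177 / 0.8298 ≈ 0.213.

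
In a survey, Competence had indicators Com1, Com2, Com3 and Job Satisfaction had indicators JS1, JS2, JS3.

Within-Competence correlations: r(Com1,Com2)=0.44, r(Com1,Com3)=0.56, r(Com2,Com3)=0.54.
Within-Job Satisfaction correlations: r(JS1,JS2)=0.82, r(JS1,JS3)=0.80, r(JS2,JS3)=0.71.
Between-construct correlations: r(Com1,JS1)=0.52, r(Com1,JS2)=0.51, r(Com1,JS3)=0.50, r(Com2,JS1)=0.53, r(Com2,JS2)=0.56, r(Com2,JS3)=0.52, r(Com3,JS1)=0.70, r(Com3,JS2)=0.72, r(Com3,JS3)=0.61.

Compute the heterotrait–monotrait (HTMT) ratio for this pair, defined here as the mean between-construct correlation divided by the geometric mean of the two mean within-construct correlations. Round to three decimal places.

0.910

Mean heterotrait r = 5.17/9 = 0.5744.
Mean within-Com = 1.54/3 = 0.5133; mean within-JS = 2.33/3 = 0.7767.
Geometric mean = √(0.5133 × 0.7767) = 0.6314.
HTMT = 0.5744 / 0.6314 = 0.910.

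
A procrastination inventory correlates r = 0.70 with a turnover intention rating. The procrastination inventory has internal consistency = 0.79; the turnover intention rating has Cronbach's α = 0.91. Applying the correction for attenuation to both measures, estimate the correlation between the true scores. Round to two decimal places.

r_true = r_obs / √(r_xx · r_yy) = 0.70 / √(0.79 × 0.91) = 0.70 / √0.7189 = 0.70 / 0.8479 ≈ 0.83.

0.83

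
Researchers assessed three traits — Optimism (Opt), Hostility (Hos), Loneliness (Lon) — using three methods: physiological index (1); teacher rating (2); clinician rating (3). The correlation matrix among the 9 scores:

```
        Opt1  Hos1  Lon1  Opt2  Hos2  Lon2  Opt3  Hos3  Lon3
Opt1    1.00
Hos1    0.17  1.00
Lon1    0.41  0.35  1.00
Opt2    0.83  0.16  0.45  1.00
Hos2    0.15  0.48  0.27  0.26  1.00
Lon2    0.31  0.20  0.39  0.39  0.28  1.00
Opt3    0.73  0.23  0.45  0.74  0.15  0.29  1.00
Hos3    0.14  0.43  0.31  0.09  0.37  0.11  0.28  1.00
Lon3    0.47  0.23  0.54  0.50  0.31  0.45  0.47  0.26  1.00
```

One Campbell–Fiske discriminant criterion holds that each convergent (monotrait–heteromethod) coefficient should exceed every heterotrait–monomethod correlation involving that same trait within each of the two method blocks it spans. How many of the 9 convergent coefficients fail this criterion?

Convergent coefficients and their comparison sets:
Opt (methods 1·2): 0.83 vs {0.17, 0.26, 0.41, 0.39} → pass.
Opt (methods 1·3): 0.73 vs {0.17, 0.28, 0.41, 0.47} → pass.
Opt (methods 2·3): 0.74 vs {0.26, 0.28, 0.39, 0.47} → pass.
Hos (methods 1·2): 0.48 vs {0.17, 0.26, 0.35, 0.28} → pass.
Hos (methods 1·3): 0.43 vs {0.17, 0.28, 0.35, 0.26} → pass.
Hos (methods 2·3): 0.37 vs {0.26, 0.28, 0.28, 0.26} → pass.
Lon (methods 1·2): 0.39 vs {0.41, 0.39, 0.35, 0.28} → fail.
Lon (methods 1·3): 0.54 vs {0.41, 0.47, 0.35, 0.26} → pass.
Lon (methods 2·3): 0.45 vs {0.39, 0.47, 0.28, 0.26} → fail.
2 of 9 fail.

2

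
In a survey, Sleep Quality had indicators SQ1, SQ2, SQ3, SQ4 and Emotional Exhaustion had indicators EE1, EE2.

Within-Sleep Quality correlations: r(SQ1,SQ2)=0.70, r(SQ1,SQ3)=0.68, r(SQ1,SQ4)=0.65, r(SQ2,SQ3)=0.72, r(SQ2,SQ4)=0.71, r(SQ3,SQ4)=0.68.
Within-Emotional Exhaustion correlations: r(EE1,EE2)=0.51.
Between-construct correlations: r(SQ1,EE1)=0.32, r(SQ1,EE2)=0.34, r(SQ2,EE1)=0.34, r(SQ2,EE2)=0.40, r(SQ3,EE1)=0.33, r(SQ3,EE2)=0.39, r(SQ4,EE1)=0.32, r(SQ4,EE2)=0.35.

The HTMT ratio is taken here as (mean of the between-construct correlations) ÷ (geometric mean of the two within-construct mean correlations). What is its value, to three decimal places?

Mean heterotrait r = 2.79/8 = 0.3488.
Mean within-SQ = 4.14/6 = 0.6900; mean within-EE = 0.51/1 = 0.5100.
Geometric mean = √(0.6900 × 0.5100) = 0.5932.
HTMT = 0.3488 / 0.5932 = 0.588.

0.588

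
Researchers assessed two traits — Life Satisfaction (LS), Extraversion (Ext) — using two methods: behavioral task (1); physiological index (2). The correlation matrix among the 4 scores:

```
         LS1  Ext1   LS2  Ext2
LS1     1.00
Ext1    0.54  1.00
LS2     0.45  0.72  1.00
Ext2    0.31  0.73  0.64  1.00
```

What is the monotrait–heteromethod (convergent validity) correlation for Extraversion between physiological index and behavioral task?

Same trait (Ext), different methods: r(Ext2, Ext1) = 0.73.

0.73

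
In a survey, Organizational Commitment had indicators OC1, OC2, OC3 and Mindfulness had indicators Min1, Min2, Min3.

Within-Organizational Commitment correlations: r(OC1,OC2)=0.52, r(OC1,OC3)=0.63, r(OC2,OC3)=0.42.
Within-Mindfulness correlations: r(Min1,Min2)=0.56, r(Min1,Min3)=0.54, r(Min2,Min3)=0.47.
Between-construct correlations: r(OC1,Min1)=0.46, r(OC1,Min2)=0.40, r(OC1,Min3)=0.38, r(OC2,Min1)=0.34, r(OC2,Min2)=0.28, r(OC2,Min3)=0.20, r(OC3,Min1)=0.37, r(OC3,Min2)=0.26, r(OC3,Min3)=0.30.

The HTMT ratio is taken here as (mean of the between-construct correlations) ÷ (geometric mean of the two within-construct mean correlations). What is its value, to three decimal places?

Mean between = 2.99/9 = 0.3322.
Mean within-OC = 1.57/3 = 0.5233; mean within-Min = 1.57/3 = 0.5233.
Geometric mean = √(0.5233 × 0.5233) = 0.5233.
HTMT = 0.3322 / 0.5233 = 0.635.

0.635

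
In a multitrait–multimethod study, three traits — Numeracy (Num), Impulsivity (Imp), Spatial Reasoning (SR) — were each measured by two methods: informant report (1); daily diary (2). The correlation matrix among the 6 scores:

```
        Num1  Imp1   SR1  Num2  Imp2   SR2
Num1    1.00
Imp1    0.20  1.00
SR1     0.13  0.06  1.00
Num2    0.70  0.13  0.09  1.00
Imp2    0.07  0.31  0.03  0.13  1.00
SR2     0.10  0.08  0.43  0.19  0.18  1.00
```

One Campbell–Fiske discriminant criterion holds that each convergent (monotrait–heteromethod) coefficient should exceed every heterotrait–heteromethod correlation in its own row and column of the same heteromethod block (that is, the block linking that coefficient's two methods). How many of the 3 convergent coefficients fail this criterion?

0

Checking each validity diagonal entry against its comparison values:
Num (methods 1·2): 0.70 vs {0.07, 0.13, 0.10, 0.09} → pass.
Imp (methods 1·2): 0.31 vs {0.13, 0.07, 0.08, 0.03} → pass.
SR (methods 1·2): 0.43 vs {0.09, 0.10, 0.03, 0.08} → pass.
0 of 3 fail.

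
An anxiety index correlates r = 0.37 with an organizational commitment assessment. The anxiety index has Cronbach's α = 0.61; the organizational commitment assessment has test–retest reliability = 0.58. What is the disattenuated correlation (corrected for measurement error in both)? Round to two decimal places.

r_true = r_obs / √(r_xx · r_yy) = 0.37 / √(0.61 × 0.58) = 0.37 / √0.3538 = 0.37 / 0.5948 ≈ 0.62.

0.62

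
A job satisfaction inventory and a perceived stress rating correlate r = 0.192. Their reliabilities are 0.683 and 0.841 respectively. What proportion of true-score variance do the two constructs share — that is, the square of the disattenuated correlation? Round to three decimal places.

Disattenuated r = 0.192 / √(0.683 × 0.841) = 0.192 / 0.7579 = 0.2533.
Shared true-score variance = 0.2533² = 0.0642 ≈ 0.064.

0.064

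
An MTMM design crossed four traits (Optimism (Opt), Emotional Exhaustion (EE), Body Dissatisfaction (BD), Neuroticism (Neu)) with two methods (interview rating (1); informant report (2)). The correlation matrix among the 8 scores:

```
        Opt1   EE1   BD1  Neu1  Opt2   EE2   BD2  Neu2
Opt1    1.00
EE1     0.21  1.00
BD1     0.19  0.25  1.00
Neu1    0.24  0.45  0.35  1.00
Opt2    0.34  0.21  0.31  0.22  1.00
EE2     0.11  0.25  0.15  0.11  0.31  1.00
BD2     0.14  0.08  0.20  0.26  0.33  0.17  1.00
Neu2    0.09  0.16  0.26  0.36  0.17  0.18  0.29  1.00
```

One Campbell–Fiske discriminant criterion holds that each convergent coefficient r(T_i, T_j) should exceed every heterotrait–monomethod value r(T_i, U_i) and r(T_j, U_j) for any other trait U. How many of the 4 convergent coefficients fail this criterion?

Checking each validity diagonal entry against its comparison values:
Opt (methods 1·2): 0.34 vs {0.21, 0.31, 0.19, 0.33, 0.24, 0.17} → pass.
EE (methods 1·2): 0.25 vs {0.21, 0.31, 0.25, 0.17, 0.45, 0.18} → fail.
BD (methods 1·2): 0.20 vs {0.19, 0.33, 0.25, 0.17, 0.35, 0.29} → fail.
Neu (methods 1·2): 0.36 vs {0.24, 0.17, 0.45, 0.18, 0.35, 0.29} → fail.
3 of 4 fail.

3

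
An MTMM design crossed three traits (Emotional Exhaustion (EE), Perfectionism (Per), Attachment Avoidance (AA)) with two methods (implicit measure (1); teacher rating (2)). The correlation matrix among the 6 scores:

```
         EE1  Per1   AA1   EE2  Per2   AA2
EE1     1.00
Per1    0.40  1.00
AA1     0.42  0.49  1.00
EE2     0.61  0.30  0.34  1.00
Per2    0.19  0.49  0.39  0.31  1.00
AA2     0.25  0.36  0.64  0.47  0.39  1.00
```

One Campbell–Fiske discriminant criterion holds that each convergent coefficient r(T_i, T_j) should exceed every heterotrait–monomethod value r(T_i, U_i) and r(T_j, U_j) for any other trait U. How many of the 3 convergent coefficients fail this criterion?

Convergent coefficients and their comparison sets:
EE (methods 1·2): 0.61 vs {0.40, 0.31, 0.42, 0.47} → pass.
Per (methods 1·2): 0.49 vs {0.40, 0.31, 0.49, 0.39} → fail.
AA (methods 1·2): 0.64 vs {0.42, 0.47, 0.49, 0.39} → pass.
1 of 3 fail.

1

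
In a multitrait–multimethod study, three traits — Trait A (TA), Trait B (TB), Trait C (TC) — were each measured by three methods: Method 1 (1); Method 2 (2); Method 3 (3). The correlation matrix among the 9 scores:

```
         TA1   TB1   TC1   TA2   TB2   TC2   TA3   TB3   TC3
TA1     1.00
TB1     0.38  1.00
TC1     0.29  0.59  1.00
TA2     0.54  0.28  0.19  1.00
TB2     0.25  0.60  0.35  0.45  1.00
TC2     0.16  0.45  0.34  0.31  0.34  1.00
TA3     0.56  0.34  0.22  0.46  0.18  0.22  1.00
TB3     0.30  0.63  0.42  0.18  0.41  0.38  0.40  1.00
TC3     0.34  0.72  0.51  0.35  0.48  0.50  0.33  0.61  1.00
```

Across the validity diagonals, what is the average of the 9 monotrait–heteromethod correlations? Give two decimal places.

Convergent values: 0.54, 0.56, 0.46, 0.60, 0.63, 0.41, 0.34, 0.51, 0.50; mean = 4.55/9 = 0.51.

0.51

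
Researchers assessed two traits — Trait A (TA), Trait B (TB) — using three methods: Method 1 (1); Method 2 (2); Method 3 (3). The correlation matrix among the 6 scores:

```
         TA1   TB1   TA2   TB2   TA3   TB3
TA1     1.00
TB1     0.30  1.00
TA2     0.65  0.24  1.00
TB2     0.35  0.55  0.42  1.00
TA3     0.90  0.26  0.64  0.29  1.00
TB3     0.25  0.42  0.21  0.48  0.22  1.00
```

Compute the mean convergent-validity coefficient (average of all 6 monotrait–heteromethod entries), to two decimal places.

Convergent values: 0.65, 0.90, 0.64, 0.55, 0.42, 0.48; mean = 3.64/6 = 0.61.

0.61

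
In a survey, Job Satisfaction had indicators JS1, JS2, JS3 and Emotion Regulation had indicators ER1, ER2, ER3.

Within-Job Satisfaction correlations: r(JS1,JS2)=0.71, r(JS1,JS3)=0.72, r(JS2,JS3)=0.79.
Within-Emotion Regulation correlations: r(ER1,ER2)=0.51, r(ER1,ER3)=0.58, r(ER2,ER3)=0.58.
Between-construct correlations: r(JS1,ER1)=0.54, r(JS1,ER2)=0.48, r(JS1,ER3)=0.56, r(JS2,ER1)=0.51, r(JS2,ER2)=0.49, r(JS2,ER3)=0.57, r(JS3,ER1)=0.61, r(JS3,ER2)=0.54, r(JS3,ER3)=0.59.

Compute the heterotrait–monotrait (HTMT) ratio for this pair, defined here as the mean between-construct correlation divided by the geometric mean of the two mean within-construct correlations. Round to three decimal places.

0.847

Mean between = 4.89/9 = 0.5433.
Mean within-JS = 2.22/3 = 0.7400; mean within-ER = 1.67/3 = 0.5567.
Geometric mean = √(0.7400 × 0.5567) = 0.6418.
HTMT = 0.5433 / 0.6418 = 0.847.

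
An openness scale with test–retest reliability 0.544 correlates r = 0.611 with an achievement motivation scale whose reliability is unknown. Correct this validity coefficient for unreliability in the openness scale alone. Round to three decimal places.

0.828

Single correction: r_c = r_obs / √r_xx = 0.611 / √0.544 = 0.611 / 0.7376 ≈ 0.828.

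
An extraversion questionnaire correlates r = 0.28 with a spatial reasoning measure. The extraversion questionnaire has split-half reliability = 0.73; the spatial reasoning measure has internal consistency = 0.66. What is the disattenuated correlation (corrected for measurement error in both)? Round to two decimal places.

r_true = r_obs / √(r_xx · r_yy) = 0.28 / √(0.73 × 0.66) = 0.28 / √0.4818 = 0.28 / 0.6941 ≈ 0.40.

0.40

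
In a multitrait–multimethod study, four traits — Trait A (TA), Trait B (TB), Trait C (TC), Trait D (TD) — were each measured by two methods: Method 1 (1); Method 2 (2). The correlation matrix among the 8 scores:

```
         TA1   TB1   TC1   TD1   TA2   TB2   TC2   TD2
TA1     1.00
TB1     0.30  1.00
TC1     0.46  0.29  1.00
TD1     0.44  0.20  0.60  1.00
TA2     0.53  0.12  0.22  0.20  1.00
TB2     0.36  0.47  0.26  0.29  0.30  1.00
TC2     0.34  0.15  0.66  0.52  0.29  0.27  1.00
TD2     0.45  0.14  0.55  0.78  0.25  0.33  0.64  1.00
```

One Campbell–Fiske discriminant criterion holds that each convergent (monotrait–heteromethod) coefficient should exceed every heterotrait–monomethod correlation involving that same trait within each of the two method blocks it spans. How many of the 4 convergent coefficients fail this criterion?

0

Convergent coefficients and their comparison sets:
TA (methods 1·2): 0.53 vs {0.30, 0.30, 0.46, 0.29, 0.44, 0.25} → pass.
TB (methods 1·2): 0.47 vs {0.30, 0.30, 0.29, 0.27, 0.20, 0.33} → pass.
TC (methods 1·2): 0.66 vs {0.46, 0.29, 0.29, 0.27, 0.60, 0.64} → pass.
TD (methods 1·2): 0.78 vs {0.44, 0.25, 0.20, 0.33, 0.60, 0.64} → pass.
0 of 4 fail.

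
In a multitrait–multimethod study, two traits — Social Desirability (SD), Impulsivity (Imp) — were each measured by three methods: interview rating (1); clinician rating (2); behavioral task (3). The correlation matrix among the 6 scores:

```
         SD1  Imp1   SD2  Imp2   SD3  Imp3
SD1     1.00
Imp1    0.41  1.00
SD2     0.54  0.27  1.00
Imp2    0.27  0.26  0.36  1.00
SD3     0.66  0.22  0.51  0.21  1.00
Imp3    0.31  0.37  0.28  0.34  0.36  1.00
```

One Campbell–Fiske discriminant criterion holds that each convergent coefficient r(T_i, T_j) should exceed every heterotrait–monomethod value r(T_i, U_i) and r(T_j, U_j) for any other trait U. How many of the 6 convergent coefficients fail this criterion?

3

Each convergent coefficient versus the relevant comparison correlations:
SD (methods 1·2): 0.54 vs {0.41, 0.36} → pass.
SD (methods 1·3): 0.66 vs {0.41, 0.36} → pass.
SD (methods 2·3): 0.51 vs {0.36, 0.36} → pass.
Imp (methods 1·2): 0.26 vs {0.41, 0.36} → fail.
Imp (methods 1·3): 0.37 vs {0.41, 0.36} → fail.
Imp (methods 2·3): 0.34 vs {0.36, 0.36} → fail.
3 of 6 fail.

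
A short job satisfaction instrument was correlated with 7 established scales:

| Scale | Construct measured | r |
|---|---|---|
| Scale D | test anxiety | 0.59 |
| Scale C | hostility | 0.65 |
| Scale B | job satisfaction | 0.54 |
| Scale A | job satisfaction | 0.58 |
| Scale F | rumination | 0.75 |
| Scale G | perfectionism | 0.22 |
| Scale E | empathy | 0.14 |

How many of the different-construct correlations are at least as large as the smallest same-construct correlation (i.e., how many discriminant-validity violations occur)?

3

Convergent (same construct = job satisfaction): Scale B, Scale A.
Smallest convergent = 0.54. Discriminant values: 0.59, 0.65, 0.75, 0.22, 0.14; count ≥ 0.54 → 3.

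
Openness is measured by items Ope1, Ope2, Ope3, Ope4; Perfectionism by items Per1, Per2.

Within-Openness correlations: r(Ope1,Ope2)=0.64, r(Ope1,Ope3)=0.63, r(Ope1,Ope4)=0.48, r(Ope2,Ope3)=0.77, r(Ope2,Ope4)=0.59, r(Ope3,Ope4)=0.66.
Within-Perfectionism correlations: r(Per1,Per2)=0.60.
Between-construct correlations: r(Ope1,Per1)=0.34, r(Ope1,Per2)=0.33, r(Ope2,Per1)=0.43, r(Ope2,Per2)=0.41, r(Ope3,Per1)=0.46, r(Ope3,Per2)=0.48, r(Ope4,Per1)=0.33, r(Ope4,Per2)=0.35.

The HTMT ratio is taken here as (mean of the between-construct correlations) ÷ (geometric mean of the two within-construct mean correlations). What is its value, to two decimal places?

0.64

Mean between = 3.13/8 = 0.3913.
Mean within-Ope = 3.77/6 = 0.6283; mean within-Per = 0.60/1 = 0.6000.
Geometric mean = √(0.6283 × 0.6000) = 0.6140.
HTMT = 0.3913 / 0.6140 = 0.64.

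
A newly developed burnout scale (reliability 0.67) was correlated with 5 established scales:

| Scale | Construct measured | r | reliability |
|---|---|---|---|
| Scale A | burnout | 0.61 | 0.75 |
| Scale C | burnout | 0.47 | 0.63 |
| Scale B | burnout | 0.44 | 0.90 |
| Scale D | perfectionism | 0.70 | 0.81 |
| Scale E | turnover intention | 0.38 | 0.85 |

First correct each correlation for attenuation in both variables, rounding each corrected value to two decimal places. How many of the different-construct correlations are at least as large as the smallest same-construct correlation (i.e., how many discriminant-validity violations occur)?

1

Disattenuated r (r / √(r_scale · r_new)):
  Scale A (conv): 0.61 / √(0.75·0.67) = 0.86
  Scale C (conv): 0.47 / √(0.63·0.67) = 0.72
  Scale B (conv): 0.44 / √(0.90·0.67) = 0.57
  Scale D (disc): 0.70 / √(0.81·0.67) = 0.95
  Scale E (disc): 0.38 / √(0.85·0.67) = 0.50
Smallest convergent = 0.57. Discriminant values: 0.95, 0.50; count ≥ 0.57 → 1.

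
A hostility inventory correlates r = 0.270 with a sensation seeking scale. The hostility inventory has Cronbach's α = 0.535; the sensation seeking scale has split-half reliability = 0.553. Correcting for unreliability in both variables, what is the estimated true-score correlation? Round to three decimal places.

r_true = r_obs / √(r_xx · r_yy) = 0.270 / √(0.535 × 0.553) = 0.270 / √0.295855 = 0.270 / 0.5439 ≈ 0.496.

0.496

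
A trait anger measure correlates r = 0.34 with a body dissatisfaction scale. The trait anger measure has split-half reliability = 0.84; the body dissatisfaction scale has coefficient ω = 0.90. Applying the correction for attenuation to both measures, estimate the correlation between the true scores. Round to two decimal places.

r_true = r_obs / √(r_xx · r_yy) = 0.34 / √(0.84 × 0.90) = 0.34 / √0.7560 = 0.34 / 0.8695 ≈ 0.39.

0.39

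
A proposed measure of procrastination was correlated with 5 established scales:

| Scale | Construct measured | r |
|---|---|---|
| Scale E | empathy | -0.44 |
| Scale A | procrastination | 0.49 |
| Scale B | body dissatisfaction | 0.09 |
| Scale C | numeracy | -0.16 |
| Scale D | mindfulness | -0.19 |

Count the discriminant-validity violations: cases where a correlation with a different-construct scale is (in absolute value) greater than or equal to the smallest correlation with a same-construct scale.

0

Convergent (same construct = procrastination): Scale A.
Smallest convergent = 0.49. Discriminant |r|: 0.44, 0.09, 0.16, 0.19; count ≥ 0.49 → 0.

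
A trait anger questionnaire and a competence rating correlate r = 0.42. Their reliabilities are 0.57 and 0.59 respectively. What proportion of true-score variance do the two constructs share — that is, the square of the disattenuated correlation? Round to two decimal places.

Disattenuated r = 0.42 / √(0.57 × 0.59) = 0.42 / 0.5799 = 0.7243.
Shared true-score variance = 0.7243² = 0.5246 ≈ 0.52.

0.52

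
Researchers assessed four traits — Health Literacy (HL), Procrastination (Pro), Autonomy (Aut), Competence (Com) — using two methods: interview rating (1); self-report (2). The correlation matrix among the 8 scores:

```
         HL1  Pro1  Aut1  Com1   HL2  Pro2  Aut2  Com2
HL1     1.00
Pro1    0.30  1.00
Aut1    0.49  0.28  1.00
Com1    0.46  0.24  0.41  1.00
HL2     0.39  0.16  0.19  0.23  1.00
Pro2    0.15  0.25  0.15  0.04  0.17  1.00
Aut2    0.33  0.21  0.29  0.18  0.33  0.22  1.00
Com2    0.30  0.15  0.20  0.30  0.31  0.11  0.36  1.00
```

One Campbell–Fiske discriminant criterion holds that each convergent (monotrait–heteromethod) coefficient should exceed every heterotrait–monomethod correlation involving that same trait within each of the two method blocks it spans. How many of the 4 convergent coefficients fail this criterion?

Checking each validity diagonal entry against its comparison values:
HL (methods 1·2): 0.39 vs {0.30, 0.17, 0.49, 0.33, 0.46, 0.31} → fail.
Pro (methods 1·2): 0.25 vs {0.30, 0.17, 0.28, 0.22, 0.24, 0.11} → fail.
Aut (methods 1·2): 0.29 vs {0.49, 0.33, 0.28, 0.22, 0.41, 0.36} → fail.
Com (methods 1·2): 0.30 vs {0.46, 0.31, 0.24, 0.11, 0.41, 0.36} → fail.
4 of 4 fail.

4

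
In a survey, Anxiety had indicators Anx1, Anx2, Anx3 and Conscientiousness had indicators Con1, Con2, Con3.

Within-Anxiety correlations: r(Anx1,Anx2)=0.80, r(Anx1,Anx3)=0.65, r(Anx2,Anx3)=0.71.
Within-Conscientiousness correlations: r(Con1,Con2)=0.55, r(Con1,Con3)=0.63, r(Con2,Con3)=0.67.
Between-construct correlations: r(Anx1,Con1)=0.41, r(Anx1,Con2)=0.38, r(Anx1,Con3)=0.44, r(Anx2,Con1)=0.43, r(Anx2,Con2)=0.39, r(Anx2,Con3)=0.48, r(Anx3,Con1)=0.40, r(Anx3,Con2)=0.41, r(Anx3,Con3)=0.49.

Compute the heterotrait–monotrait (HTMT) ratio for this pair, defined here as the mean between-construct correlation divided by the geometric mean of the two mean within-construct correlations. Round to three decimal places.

Between-construct mean = 3.83/9 = 0.4256.
Mean within-Anx = 2.16/3 = 0.7200; mean within-Con = 1.85/3 = 0.6167.
Geometric mean = √(0.7200 × 0.6167) = 0.6664.
HTMT = 0.4256 / 0.6664 = 0.639.

0.639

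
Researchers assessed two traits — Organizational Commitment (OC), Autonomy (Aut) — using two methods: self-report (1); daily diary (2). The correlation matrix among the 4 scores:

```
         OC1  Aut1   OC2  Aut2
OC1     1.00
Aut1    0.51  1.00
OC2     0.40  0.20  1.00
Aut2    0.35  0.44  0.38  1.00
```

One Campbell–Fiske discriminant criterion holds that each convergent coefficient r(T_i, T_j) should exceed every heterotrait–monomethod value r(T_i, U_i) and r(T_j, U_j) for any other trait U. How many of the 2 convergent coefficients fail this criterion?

Checking each validity diagonal entry against its comparison values:
OC (methods 1·2): 0.40 vs {0.51, 0.38} → fail.
Aut (methods 1·2): 0.44 vs {0.51, 0.38} → fail.
2 of 2 fail.

2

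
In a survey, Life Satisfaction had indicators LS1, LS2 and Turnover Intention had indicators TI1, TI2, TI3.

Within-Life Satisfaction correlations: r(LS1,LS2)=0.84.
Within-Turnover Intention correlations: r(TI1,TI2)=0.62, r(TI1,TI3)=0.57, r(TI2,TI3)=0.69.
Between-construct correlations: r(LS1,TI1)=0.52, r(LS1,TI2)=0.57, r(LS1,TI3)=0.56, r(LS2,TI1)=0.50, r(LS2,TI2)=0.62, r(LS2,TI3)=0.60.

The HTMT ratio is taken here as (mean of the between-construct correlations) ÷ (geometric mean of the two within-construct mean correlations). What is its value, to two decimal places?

Between-construct mean = 3.37/6 = 0.5617.
Mean within-LS = 0.84/1 = 0.8400; mean within-TI = 1.88/3 = 0.6267.
Geometric mean = √(0.8400 × 0.6267) = 0.7256.
HTMT = 0.5617 / 0.7256 = 0.77.

0.77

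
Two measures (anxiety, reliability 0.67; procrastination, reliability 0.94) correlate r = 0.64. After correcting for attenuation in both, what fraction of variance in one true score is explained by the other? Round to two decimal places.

Disattenuated r = 0.64 / √(0.67 × 0.94) = 0.64 / 0.7936 = 0.8065.
Shared true-score variance = 0.8065² = 0.6504 ≈ 0.65.

0.65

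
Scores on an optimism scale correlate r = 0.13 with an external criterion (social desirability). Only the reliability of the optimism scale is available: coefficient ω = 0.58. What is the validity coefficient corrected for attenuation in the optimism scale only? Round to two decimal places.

Single correction: r_c = r_obs / √r_xx = 0.13 / √0.58 = 0.13 / 0.7616 ≈ 0.17.

0.17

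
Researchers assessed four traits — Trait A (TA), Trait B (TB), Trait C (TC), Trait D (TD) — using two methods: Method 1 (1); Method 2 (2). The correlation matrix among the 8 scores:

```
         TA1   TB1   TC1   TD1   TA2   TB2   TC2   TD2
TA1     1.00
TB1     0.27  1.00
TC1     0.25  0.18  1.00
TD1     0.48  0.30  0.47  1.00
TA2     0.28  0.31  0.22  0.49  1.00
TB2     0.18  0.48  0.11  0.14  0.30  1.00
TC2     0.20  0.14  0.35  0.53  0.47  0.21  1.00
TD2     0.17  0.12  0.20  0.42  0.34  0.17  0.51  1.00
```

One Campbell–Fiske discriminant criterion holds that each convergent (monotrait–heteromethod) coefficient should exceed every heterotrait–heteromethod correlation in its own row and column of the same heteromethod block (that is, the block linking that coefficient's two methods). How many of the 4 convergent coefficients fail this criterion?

Convergent coefficients and their comparison sets:
TA (methods 1·2): 0.28 vs {0.18, 0.31, 0.20, 0.22, 0.17, 0.49} → fail.
TB (methods 1·2): 0.48 vs {0.31, 0.18, 0.14, 0.11, 0.12, 0.14} → pass.
TC (methods 1·2): 0.35 vs {0.22, 0.20, 0.11, 0.14, 0.20, 0.53} → fail.
TD (methods 1·2): 0.42 vs {0.49, 0.17, 0.14, 0.12, 0.53, 0.20} → fail.
3 of 4 fail.

3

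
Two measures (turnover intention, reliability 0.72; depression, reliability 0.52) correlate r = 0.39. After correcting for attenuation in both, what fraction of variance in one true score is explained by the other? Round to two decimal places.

Disattenuated r = 0.39 / √(0.72 × 0.52) = 0.39 / 0.6119 = 0.6374.
Shared true-score variance = 0.6374² = 0.4063 ≈ 0.41.

0.41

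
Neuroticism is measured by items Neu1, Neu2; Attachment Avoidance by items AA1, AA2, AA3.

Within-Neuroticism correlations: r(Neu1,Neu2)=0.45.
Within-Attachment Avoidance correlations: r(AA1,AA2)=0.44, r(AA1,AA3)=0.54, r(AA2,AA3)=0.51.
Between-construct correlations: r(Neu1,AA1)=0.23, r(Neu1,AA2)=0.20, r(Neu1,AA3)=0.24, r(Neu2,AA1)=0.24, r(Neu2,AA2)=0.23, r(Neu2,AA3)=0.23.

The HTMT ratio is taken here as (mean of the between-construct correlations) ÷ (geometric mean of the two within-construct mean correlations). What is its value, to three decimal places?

0.483

Mean between = 1.37/6 = 0.2283.
Mean within-Neu = 0.45/1 = 0.4500; mean within-AA = 1.49/3 = 0.4967.
Geometric mean = √(0.4500 × 0.4967) = 0.4728.
HTMT = 0.2283 / 0.4728 = 0.483.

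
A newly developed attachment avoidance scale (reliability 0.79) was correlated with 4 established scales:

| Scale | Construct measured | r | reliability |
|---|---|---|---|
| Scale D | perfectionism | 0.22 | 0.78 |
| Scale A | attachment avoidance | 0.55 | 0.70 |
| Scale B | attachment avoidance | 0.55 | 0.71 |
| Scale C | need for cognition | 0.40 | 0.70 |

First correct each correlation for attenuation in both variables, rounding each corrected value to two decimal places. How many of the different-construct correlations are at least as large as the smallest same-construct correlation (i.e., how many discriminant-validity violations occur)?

0

Disattenuated r (r / √(r_scale · r_new)):
  Scale D (disc): 0.22 / √(0.78·0.79) = 0.28
  Scale A (conv): 0.55 / √(0.70·0.79) = 0.74
  Scale B (conv): 0.55 / √(0.71·0.79) = 0.73
  Scale C (disc): 0.40 / √(0.70·0.79) = 0.54
Smallest convergent = 0.73. Discriminant values: 0.28, 0.54; count ≥ 0.73 → 0.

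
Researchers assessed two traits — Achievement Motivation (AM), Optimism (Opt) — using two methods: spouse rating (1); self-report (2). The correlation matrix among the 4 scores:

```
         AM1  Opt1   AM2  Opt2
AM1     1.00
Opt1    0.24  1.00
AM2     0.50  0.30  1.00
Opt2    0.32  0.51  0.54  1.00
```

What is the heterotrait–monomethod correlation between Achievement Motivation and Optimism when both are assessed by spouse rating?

0.24

Different traits, same method: r(AM1, Opt1) = 0.24.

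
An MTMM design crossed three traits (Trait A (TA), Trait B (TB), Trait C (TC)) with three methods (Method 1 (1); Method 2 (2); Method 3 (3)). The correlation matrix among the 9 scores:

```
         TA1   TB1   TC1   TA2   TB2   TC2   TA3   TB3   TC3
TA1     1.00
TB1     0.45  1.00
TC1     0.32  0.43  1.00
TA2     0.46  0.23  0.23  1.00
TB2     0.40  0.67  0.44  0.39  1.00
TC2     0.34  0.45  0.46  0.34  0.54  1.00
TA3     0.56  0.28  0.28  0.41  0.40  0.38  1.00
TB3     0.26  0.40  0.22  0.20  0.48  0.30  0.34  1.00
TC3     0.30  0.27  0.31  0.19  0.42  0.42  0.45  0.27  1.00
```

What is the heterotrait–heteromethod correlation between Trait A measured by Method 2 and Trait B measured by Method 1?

0.23

Different traits and methods: r(TA2, TB1) = 0.23.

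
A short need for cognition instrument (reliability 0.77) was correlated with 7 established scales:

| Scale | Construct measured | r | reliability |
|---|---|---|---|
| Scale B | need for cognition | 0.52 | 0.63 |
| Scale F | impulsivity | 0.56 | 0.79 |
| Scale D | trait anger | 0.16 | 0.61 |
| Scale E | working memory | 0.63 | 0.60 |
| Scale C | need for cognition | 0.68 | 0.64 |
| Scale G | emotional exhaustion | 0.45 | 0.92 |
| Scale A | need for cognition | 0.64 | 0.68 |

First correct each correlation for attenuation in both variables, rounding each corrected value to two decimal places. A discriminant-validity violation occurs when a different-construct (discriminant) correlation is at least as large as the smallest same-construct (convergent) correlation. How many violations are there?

1

Disattenuated r (r / √(r_scale · r_new)):
  Scale B (conv): 0.52 / √(0.63·0.77) = 0.75
  Scale F (disc): 0.56 / √(0.79·0.77) = 0.72
  Scale D (disc): 0.16 / √(0.61·0.77) = 0.23
  Scale E (disc): 0.63 / √(0.60·0.77) = 0.93
  Scale C (conv): 0.68 / √(0.64·0.77) = 0.97
  Scale G (disc): 0.45 / √(0.92·0.77) = 0.53
  Scale A (conv): 0.64 / √(0.68·0.77) = 0.88
Smallest convergent = 0.75. Discriminant values: 0.72, 0.23, 0.93, 0.53; count ≥ 0.75 → 1.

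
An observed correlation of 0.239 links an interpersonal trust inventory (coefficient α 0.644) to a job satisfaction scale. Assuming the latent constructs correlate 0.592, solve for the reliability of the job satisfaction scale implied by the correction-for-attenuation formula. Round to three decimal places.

0.253

r_true = r_obs / √(r_xx · r_yy) ⇒ 0.592 = 0.239 / √(0.644 · r_yy).
√(0.644 · r_yy) = 0.239 / 0.592 = 0.4037; 0.644 · r_yy = 0.1630; r_yy = 0.1630 / 0.644 ≈ 0.253.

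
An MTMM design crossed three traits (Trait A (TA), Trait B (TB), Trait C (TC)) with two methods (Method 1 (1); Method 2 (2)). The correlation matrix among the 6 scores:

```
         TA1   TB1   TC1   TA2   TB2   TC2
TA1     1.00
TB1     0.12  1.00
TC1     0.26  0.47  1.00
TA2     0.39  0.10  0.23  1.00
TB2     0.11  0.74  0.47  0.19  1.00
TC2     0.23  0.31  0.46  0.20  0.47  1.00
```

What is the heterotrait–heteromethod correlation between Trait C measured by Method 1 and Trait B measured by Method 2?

Different traits and methods: r(TC1, TB2) = 0.47.

0.47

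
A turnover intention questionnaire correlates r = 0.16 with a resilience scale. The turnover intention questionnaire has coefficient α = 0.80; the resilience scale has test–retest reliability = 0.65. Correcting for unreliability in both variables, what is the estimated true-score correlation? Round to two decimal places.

r_true = r_obs / √(r_xx · r_yy) = 0.16 / √(0.80 × 0.65) = 0.16 / √0.5200 = 0.16 / 0.7211 ≈ 0.22.

0.22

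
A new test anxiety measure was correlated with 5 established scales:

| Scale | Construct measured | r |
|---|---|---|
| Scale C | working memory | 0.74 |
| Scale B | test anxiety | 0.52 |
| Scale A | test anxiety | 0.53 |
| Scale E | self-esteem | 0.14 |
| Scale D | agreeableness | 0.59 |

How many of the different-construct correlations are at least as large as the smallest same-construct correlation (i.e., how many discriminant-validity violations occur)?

Convergent (same construct = test anxiety): Scale B, Scale A.
Smallest convergent = 0.52. Discriminant values: 0.74, 0.14, 0.59; count ≥ 0.52 → 2.

2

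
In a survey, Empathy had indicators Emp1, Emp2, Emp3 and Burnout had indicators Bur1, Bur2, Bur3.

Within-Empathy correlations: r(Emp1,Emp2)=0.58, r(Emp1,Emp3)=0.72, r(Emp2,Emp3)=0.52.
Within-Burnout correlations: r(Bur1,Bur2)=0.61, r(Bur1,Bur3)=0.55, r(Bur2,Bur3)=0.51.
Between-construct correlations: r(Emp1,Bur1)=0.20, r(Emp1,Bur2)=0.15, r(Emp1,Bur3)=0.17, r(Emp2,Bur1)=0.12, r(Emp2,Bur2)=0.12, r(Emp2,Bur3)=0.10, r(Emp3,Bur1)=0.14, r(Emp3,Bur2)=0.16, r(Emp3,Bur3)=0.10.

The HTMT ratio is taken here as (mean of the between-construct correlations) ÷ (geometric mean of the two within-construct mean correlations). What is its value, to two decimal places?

0.24

Mean between = 1.26/9 = 0.1400.
Mean within-Emp = 1.82/3 = 0.6067; mean within-Bur = 1.67/3 = 0.5567.
Geometric mean = √(0.6067 × 0.5567) = 0.5812.
HTMT = 0.1400 / 0.5812 = 0.24.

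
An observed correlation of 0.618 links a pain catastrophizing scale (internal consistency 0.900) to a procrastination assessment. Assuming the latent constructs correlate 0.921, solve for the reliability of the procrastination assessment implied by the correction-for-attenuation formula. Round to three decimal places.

0.500

r_true = r_obs / √(r_xx · r_yy) ⇒ 0.921 = 0.618 / √(0.900 · r_yy).
√(0.900 · r_yy) = 0.618 / 0.921 = 0.6710; 0.900 · r_yy = 0.4502; r_yy = 0.4502 / 0.900 ≈ 0.500.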